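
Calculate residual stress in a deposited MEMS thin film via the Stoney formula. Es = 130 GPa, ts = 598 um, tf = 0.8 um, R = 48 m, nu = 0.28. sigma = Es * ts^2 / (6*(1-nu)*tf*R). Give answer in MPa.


Step 1: Compute numerator: Es * ts^2 = 130 * 598^2 = 46488520 (GPa*um^2)
Step 2: Compute denominator (R in um): 6*(1-nu)*tf*R = 6*0.72*0.8*48e6 = 165888000.0 (um^2)
Step 3: sigma (GPa) = 46488520 / 165888000.0 = 2.8024e-01 GPa
Step 4: Convert to MPa (x1000): sigma = 280.2 MPa


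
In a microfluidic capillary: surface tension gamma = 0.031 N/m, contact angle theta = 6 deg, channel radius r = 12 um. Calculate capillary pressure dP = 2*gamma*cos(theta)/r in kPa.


Step 1: cos(6 deg) = 0.9945
Step 2: Convert r to m: r = 12e-6 m
Step 3: dP = 2 * 0.031 * 0.9945 / 12e-6 = 5138.3 Pa
Step 4: Convert Pa to kPa (divide by 1000).
dP = 5.14 kPa


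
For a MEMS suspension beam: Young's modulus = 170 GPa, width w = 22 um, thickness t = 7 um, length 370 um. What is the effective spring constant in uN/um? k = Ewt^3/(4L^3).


Step 1: Convert E to consistent units (1 GPa = 1000 uN/um^2).
E = 170 GPa = 170000 uN/um^2
Step 2: Compute t^3 = 7^3 = 343
Step 3: Compute L^3 = 370^3 = 50653000
Step 4: k = 170000 * 22 * 343 / (4 * 50653000)
k = 6.3314 uN/um


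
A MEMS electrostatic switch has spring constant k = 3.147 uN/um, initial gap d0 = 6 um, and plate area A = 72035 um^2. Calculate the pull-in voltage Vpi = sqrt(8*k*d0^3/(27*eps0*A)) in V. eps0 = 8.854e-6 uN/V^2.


Step 1: Compute numerator: 8 * k * d0^3 = 8 * 3.147 * 6^3 = 5438.016
Step 2: Compute denominator: 27 * eps0 * A = 27 * 8.854e-6 * 72035 = 17.220543
Step 3: Vpi = sqrt(5438.016 / 17.220543)
Vpi = 17.77 V


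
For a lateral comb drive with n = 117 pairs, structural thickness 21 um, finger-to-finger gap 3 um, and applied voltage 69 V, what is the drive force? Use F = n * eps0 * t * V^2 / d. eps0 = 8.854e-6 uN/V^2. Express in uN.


Step 1: Parameters: n=117, eps0=8.854e-6 uN/V^2, t=21 um, V=69 V, d=3 um
Step 2: V^2 = 4761
Step 3: F = 117 * 8.854e-6 * 21 * 4761 / 3
F = 34.524 uN


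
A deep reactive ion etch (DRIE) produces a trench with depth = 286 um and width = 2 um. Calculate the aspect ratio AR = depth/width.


Step 1: AR = depth / width
Step 2: AR = 286 / 2
AR = 143.0


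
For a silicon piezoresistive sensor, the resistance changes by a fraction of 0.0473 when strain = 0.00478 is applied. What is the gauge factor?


Step 1: Identify values.
dR/R = 0.0473, strain = 0.00478
Step 2: GF = (dR/R) / strain = 0.0473 / 0.00478
GF = 9.9


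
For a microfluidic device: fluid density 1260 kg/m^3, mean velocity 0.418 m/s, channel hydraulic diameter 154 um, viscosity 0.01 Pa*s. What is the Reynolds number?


Step 1: Convert Dh to meters: Dh = 154e-6 m
Step 2: Re = rho * v * Dh / mu
Re = 1260 * 0.418 * 154e-6 / 0.01
Re = 8.111


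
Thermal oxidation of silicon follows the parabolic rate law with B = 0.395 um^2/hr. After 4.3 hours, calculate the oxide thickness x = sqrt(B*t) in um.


Step 1: Compute B*t = 0.395 * 4.3 = 1.6985
Step 2: x = sqrt(1.6985)
x = 1.303 um


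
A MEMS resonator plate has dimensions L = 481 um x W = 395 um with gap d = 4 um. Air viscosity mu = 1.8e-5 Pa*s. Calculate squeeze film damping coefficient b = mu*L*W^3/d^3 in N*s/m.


Step 1: Convert to SI.
L = 481e-6 m, W = 395e-6 m, d = 4e-6 m
Step 2: W^3 = (395e-6)^3 = 6.16e-11 m^3
Step 3: d^3 = (4e-6)^3 = 6.40e-17 m^3
Step 4: b = 1.8e-5 * 481e-6 * 6.16e-11 / 6.40e-17
b = 8.34e-03 N*s/m


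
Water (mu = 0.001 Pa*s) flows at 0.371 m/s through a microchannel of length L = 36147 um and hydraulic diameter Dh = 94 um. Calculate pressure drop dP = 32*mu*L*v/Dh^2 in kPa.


Step 1: Convert to SI: L = 36147e-6 m, Dh = 94e-6 m
Step 2: dP = 32 * 0.001 * 36147e-6 * 0.371 / (94e-6)^2
Step 3: dP = 48566.91 Pa
Step 4: Convert to kPa: dP = 48.57 kPa


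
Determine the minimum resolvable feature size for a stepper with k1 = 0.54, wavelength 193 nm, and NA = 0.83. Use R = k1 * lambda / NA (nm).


Step 1: Identify values: k1 = 0.54, lambda = 193 nm, NA = 0.83
Step 2: R = k1 * lambda / NA
R = 0.54 * 193 / 0.83
R = 125.6 nm


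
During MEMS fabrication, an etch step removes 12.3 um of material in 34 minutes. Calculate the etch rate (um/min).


Step 1: Etch rate = depth / time
Step 2: rate = 12.3 / 34
rate = 0.362 um/min


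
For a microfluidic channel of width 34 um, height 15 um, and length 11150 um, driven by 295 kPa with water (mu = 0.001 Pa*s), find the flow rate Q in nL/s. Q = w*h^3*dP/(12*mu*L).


Step 1: Convert all dimensions to SI (meters).
w = 34e-6 m, h = 15e-6 m, L = 11150e-6 m, dP = 295e3 Pa
Step 2: Q = w * h^3 * dP / (12 * mu * L)
Q = 34e-6 * (15e-6)^3 * 295e3 / (12 * 0.001 * 11150e-6) = 2.5299888e-10 m^3/s
Step 3: Convert Q from m^3/s to nL/s (1 m^3 = 1e12 nL, so multiply by 1e12).
Q = 252.999 nL/s


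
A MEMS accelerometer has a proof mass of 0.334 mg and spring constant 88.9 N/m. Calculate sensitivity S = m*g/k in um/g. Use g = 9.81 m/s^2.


Step 1: Convert mass: m = 0.334 mg = 3.34e-07 kg
Step 2: S = m * g / k = 3.34e-07 * 9.81 / 88.9
Step 3: S = 3.69e-08 m/g
Step 4: Convert to um/g: S = 0.037 um/g


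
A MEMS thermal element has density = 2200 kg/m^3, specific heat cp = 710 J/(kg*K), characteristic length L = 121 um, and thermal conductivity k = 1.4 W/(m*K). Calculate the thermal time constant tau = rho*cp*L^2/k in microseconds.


Step 1: Convert L to m: L = 121e-6 m
Step 2: L^2 = (121e-6)^2 = 1.4641e-08 m^2
Step 3: tau = 2200 * 710 * 1.4641e-08 / 1.4 = 1.633517286e-02 s
Step 4: Convert to microseconds (multiply by 1e6).
tau = 16335.173 us


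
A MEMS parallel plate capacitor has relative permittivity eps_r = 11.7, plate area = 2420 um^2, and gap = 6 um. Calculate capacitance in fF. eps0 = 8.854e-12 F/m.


Step 1: Convert area to m^2: A = 2420e-12 m^2
Step 2: Convert gap to m: d = 6e-6 m
Step 3: C = eps0 * eps_r * A / d
C = 8.854e-12 * 11.7 * 2420e-12 / 6e-6
Step 4: Convert to fF (multiply by 1e15).
C = 41.78 fF


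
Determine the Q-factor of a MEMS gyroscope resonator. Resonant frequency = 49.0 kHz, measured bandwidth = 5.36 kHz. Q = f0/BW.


Step 1: Q = f0 / bandwidth
Step 2: Q = 49.0 / 5.36
Q = 9.1


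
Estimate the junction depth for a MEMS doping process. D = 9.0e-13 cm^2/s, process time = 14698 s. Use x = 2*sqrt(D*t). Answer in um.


Step 1: Compute D*t = 9.0e-13 * 14698 = 1.32282e-08 cm^2
Step 2: sqrt(D*t) = 1.15e-04 cm
Step 3: x = 2 * 1.15e-04 cm = 2.3e-04 cm
Step 4: Convert to um (1 cm = 1e4 um): x = 2.3 um


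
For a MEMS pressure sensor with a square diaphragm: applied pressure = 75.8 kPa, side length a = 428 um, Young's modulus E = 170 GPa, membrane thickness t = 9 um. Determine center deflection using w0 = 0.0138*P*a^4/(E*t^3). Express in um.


Step 1: Convert pressure to compatible units (E is in GPa, so P in GPa).
P = 75.8 kPa = 75.8e-6 GPa
Step 2: Compute numerator: 0.0138 * P * a^4.
a^4 = 428^4 = 33556377856
numerator = 0.0138 * 75.8e-6 * 33556377856 = 3.51013e+04
Step 3: Compute denominator: E * t^3 = 170 * 9^3 = 123930
Step 4: w0 = numerator / denominator = 3.51013e+04 / 123930 = 0.2832 um


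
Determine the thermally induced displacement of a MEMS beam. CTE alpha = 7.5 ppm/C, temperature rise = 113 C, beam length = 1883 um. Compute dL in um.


Step 1: Convert CTE: alpha = 7.5 ppm/C = 7.5e-6 /C
Step 2: dL = 7.5e-6 * 113 * 1883
dL = 1.5958 um


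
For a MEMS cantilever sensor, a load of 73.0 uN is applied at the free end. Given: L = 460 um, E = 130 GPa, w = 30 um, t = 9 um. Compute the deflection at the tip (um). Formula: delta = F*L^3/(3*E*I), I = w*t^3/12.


Step 1: Calculate the second moment of area.
I = w * t^3 / 12 = 30 * 9^3 / 12 = 1822.5 um^4
Step 2: Convert E to consistent units (1 GPa = 1000 uN/um^2).
E = 130 GPa = 130000 uN/um^2
Step 3: Calculate tip deflection.
delta = F * L^3 / (3 * E * I)
delta = 73.0 * 460^3 / (3 * 130000 * 1822.5)
delta = 9.9969 um


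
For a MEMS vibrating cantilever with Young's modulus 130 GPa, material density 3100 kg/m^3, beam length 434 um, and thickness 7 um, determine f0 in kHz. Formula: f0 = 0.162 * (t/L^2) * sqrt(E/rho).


Step 1: Convert units to SI.
t_SI = 7e-6 m, L_SI = 434e-6 m
Step 2: Calculate sqrt(E/rho).
sqrt(130e9 / 3100) = 6475.76 m/s
Step 3: Compute f0.
f0 = 0.162 * 7e-6 / (434e-6)^2 * 6475.76 = 38987.4 Hz = 38.99 kHz


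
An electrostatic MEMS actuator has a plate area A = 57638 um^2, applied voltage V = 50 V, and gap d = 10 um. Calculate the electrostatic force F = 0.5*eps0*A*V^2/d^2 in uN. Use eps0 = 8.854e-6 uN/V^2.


Step 1: Identify parameters.
eps0 = 8.854e-6 uN/V^2, A = 57638 um^2, V = 50 V, d = 10 um
Step 2: Compute V^2 = 50^2 = 2500
Step 3: Compute d^2 = 10^2 = 100
Step 4: F = 0.5 * 8.854e-6 * 57638 * 2500 / 100
F = 6.379 uN


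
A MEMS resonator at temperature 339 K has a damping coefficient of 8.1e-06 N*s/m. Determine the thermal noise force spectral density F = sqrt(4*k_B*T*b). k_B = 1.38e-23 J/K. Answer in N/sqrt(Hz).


Step 1: Compute 4 * k_B * T * b
= 4 * 1.38e-23 * 339 * 8.1e-06
= 1.5157e-25 N^2/Hz
Step 2: F_noise = sqrt(1.5157e-25)
F_noise = 3.89e-13 N/sqrt(Hz)


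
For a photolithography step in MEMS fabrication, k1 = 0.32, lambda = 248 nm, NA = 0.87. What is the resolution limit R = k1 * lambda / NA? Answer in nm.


Step 1: Identify values: k1 = 0.32, lambda = 248 nm, NA = 0.87
Step 2: R = k1 * lambda / NA
R = 0.32 * 248 / 0.87
R = 91.2 nm


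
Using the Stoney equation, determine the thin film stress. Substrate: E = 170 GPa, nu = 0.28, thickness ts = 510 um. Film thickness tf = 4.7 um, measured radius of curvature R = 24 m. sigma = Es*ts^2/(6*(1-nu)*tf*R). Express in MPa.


Step 1: Compute numerator: Es * ts^2 = 170 * 510^2 = 44217000 (GPa*um^2)
Step 2: Compute denominator (R in um): 6*(1-nu)*tf*R = 6*0.72*4.7*24e6 = 487296000.0 (um^2)
Step 3: sigma (GPa) = 44217000 / 487296000.0 = 9.074e-02 GPa
Step 4: Convert to MPa (x1000): sigma = 90.7 MPa


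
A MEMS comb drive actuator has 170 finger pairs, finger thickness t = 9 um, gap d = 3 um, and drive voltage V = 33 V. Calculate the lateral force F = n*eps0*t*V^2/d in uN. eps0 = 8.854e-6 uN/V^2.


Step 1: Parameters: n=170, eps0=8.854e-6 uN/V^2, t=9 um, V=33 V, d=3 um
Step 2: V^2 = 1089
Step 3: F = 170 * 8.854e-6 * 9 * 1089 / 3
F = 4.917 uN


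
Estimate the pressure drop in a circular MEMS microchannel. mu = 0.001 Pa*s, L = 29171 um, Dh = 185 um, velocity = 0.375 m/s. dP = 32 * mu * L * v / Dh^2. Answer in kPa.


Step 1: Convert to SI: L = 29171e-6 m, Dh = 185e-6 m
Step 2: dP = 32 * 0.001 * 29171e-6 * 0.375 / (185e-6)^2
Step 3: dP = 10227.96 Pa
Step 4: Convert to kPa: dP = 10.23 kPa


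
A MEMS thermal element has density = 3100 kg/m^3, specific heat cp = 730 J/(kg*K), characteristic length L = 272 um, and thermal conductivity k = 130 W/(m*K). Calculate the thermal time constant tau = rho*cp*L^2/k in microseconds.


Step 1: Convert L to m: L = 272e-6 m
Step 2: L^2 = (272e-6)^2 = 7.3984e-08 m^2
Step 3: tau = 3100 * 730 * 7.3984e-08 / 130 = 1.28789071e-03 s
Step 4: Convert to microseconds (multiply by 1e6).
tau = 1287.891 us


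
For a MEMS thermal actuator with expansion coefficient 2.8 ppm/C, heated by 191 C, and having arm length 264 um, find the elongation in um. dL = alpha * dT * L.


Step 1: Convert CTE: alpha = 2.8 ppm/C = 2.8e-6 /C
Step 2: dL = 2.8e-6 * 191 * 264
dL = 0.1412 um


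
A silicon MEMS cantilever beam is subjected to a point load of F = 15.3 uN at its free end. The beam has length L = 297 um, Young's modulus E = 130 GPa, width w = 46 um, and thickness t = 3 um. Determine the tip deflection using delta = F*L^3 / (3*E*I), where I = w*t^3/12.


Step 1: Calculate the second moment of area.
I = w * t^3 / 12 = 46 * 3^3 / 12 = 103.5 um^4
Step 2: Convert E to consistent units (1 GPa = 1000 uN/um^2).
E = 130 GPa = 130000 uN/um^2
Step 3: Calculate tip deflection.
delta = F * L^3 / (3 * E * I)
delta = 15.3 * 297^3 / (3 * 130000 * 103.5)
delta = 9.9302 um


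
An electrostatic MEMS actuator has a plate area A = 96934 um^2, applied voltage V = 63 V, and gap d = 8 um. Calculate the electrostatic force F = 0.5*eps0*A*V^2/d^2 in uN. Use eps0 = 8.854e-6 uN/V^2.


Step 1: Identify parameters.
eps0 = 8.854e-6 uN/V^2, A = 96934 um^2, V = 63 V, d = 8 um
Step 2: Compute V^2 = 63^2 = 3969
Step 3: Compute d^2 = 8^2 = 64
Step 4: F = 0.5 * 8.854e-6 * 96934 * 3969 / 64
F = 26.613 uN


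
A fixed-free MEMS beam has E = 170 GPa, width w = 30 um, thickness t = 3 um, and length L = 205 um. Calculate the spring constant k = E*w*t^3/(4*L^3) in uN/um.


Step 1: Convert E to consistent units (1 GPa = 1000 uN/um^2).
E = 170 GPa = 170000 uN/um^2
Step 2: Compute t^3 = 3^3 = 27
Step 3: Compute L^3 = 205^3 = 8615125
Step 4: k = 170000 * 30 * 27 / (4 * 8615125)
k = 3.9959 uN/um


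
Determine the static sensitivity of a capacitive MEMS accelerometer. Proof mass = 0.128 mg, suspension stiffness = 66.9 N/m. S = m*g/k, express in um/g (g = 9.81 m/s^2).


Step 1: Convert mass: m = 0.128 mg = 1.28e-07 kg
Step 2: S = m * g / k = 1.28e-07 * 9.81 / 66.9
Step 3: S = 1.88e-08 m/g
Step 4: Convert to um/g: S = 0.019 um/g


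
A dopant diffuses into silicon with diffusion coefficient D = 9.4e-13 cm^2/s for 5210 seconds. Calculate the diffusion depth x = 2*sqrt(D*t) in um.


Step 1: Compute D*t = 9.4e-13 * 5210 = 4.8974e-09 cm^2
Step 2: sqrt(D*t) = 6.998e-05 cm
Step 3: x = 2 * 6.998e-05 cm = 1.3996e-04 cm
Step 4: Convert to um (1 cm = 1e4 um): x = 1.4 um


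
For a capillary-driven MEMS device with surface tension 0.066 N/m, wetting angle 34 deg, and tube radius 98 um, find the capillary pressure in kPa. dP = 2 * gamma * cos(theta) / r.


Step 1: cos(34 deg) = 0.829
Step 2: Convert r to m: r = 98e-6 m
Step 3: dP = 2 * 0.066 * 0.829 / 98e-6 = 1116.6 Pa
Step 4: Convert Pa to kPa (divide by 1000).
dP = 1.12 kPa


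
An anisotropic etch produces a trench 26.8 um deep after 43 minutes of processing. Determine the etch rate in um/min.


Step 1: Etch rate = depth / time
Step 2: rate = 26.8 / 43
rate = 0.623 um/min


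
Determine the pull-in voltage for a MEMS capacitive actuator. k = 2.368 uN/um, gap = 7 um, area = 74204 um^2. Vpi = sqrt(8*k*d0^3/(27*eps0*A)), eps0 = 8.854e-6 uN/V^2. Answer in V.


Step 1: Compute numerator: 8 * k * d0^3 = 8 * 2.368 * 7^3 = 6497.792
Step 2: Compute denominator: 27 * eps0 * A = 27 * 8.854e-6 * 74204 = 17.73906
Step 3: Vpi = sqrt(6497.792 / 17.73906)
Vpi = 19.14 V


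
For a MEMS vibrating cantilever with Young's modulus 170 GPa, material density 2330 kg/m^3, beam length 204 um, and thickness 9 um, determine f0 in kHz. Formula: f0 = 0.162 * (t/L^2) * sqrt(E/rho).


Step 1: Convert units to SI.
t_SI = 9e-6 m, L_SI = 204e-6 m
Step 2: Calculate sqrt(E/rho).
sqrt(170e9 / 2330) = 8541.74 m/s
Step 3: Compute f0.
f0 = 0.162 * 9e-6 / (204e-6)^2 * 8541.74 = 299256.5 Hz = 299.26 kHz


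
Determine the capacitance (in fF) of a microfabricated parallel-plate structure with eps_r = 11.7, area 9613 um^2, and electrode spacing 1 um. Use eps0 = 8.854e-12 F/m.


Step 1: Convert area to m^2: A = 9613e-12 m^2
Step 2: Convert gap to m: d = 1e-6 m
Step 3: C = eps0 * eps_r * A / d
C = 8.854e-12 * 11.7 * 9613e-12 / 1e-6
Step 4: Convert to fF (multiply by 1e15).
C = 995.83 fF


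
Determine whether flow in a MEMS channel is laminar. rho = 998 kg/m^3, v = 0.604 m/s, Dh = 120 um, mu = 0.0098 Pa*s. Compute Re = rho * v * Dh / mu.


Step 1: Convert Dh to meters: Dh = 120e-6 m
Step 2: Re = rho * v * Dh / mu
Re = 998 * 0.604 * 120e-6 / 0.0098
Re = 7.381
Since Re = 7.381 is below ~2300, the flow is laminar.


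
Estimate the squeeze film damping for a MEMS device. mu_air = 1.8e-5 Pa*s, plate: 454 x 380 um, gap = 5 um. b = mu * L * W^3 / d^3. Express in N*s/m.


Step 1: Convert to SI.
L = 454e-6 m, W = 380e-6 m, d = 5e-6 m
Step 2: W^3 = (380e-6)^3 = 5.49e-11 m^3
Step 3: d^3 = (5e-6)^3 = 1.25e-16 m^3
Step 4: b = 1.8e-5 * 454e-6 * 5.49e-11 / 1.25e-16
b = 3.59e-03 N*s/m


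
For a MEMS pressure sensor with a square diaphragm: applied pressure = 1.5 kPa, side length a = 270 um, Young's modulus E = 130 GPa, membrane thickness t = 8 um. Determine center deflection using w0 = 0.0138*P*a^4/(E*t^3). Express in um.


Step 1: Convert pressure to compatible units (E is in GPa, so P in GPa).
P = 1.5 kPa = 1.5e-6 GPa
Step 2: Compute numerator: 0.0138 * P * a^4.
a^4 = 270^4 = 5314410000
numerator = 0.0138 * 1.5e-6 * 5314410000 = 1.1e+02
Step 3: Compute denominator: E * t^3 = 130 * 8^3 = 66560
Step 4: w0 = numerator / denominator = 1.1e+02 / 66560 = 0.0017 um


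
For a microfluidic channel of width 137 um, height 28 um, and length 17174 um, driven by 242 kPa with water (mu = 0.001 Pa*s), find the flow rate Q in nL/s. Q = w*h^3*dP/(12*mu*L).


Step 1: Convert all dimensions to SI (meters).
w = 137e-6 m, h = 28e-6 m, L = 17174e-6 m, dP = 242e3 Pa
Step 2: Q = w * h^3 * dP / (12 * mu * L)
Q = 137e-6 * (28e-6)^3 * 242e3 / (12 * 0.001 * 17174e-6) = 3.53148465e-09 m^3/s
Step 3: Convert Q from m^3/s to nL/s (1 m^3 = 1e12 nL, so multiply by 1e12).
Q = 3531.485 nL/s


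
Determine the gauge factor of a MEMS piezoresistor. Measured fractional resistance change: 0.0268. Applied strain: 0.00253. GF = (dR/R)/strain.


Step 1: Identify values.
dR/R = 0.0268, strain = 0.00253
Step 2: GF = (dR/R) / strain = 0.0268 / 0.00253
GF = 10.6


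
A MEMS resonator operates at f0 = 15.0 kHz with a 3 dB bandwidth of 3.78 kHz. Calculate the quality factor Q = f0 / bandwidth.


Step 1: Q = f0 / bandwidth
Step 2: Q = 15.0 / 3.78
Q = 4.0


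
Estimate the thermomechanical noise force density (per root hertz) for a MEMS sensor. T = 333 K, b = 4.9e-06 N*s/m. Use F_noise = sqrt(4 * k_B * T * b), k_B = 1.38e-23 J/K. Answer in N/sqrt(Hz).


Step 1: Compute 4 * k_B * T * b
= 4 * 1.38e-23 * 333 * 4.9e-06
= 9.0070e-26 N^2/Hz
Step 2: F_noise = sqrt(9.0070e-26)
F_noise = 3.00e-13 N/sqrt(Hz)


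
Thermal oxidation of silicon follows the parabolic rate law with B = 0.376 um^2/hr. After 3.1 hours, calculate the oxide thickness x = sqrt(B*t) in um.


Step 1: Compute B*t = 0.376 * 3.1 = 1.1656
Step 2: x = sqrt(1.1656)
x = 1.08 um


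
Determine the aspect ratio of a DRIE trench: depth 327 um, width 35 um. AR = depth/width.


Step 1: AR = depth / width
Step 2: AR = 327 / 35
AR = 9.3


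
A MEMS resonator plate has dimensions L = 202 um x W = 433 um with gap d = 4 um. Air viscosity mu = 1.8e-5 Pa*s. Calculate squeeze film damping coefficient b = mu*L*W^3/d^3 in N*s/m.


Step 1: Convert to SI.
L = 202e-6 m, W = 433e-6 m, d = 4e-6 m
Step 2: W^3 = (433e-6)^3 = 8.12e-11 m^3
Step 3: d^3 = (4e-6)^3 = 6.40e-17 m^3
Step 4: b = 1.8e-5 * 202e-6 * 8.12e-11 / 6.40e-17
b = 4.61e-03 N*s/m


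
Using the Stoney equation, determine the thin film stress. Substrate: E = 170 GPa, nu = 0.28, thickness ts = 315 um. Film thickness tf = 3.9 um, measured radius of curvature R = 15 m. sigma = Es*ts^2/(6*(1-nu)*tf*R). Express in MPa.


Step 1: Compute numerator: Es * ts^2 = 170 * 315^2 = 16868250 (GPa*um^2)
Step 2: Compute denominator (R in um): 6*(1-nu)*tf*R = 6*0.72*3.9*15e6 = 252720000.0 (um^2)
Step 3: sigma (GPa) = 16868250 / 252720000.0 = 6.6747e-02 GPa
Step 4: Convert to MPa (x1000): sigma = 66.7 MPa


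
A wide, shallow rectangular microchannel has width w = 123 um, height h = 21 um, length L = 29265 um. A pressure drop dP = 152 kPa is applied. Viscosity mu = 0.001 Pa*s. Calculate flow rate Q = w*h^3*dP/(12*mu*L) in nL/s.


Step 1: Convert all dimensions to SI (meters).
w = 123e-6 m, h = 21e-6 m, L = 29265e-6 m, dP = 152e3 Pa
Step 2: Q = w * h^3 * dP / (12 * mu * L)
Q = 123e-6 * (21e-6)^3 * 152e3 / (12 * 0.001 * 29265e-6) = 4.9303393e-10 m^3/s
Step 3: Convert Q from m^3/s to nL/s (1 m^3 = 1e12 nL, so multiply by 1e12).
Q = 493.034 nL/s


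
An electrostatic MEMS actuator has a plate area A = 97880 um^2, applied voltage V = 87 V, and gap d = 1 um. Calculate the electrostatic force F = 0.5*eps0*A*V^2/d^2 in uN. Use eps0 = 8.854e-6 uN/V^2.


Step 1: Identify parameters.
eps0 = 8.854e-6 uN/V^2, A = 97880 um^2, V = 87 V, d = 1 um
Step 2: Compute V^2 = 87^2 = 7569
Step 3: Compute d^2 = 1^2 = 1
Step 4: F = 0.5 * 8.854e-6 * 97880 * 7569 / 1
F = 3279.759 uN


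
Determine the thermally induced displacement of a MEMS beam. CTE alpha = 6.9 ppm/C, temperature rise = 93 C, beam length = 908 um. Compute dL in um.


Step 1: Convert CTE: alpha = 6.9 ppm/C = 6.9e-6 /C
Step 2: dL = 6.9e-6 * 93 * 908
dL = 0.5827 um


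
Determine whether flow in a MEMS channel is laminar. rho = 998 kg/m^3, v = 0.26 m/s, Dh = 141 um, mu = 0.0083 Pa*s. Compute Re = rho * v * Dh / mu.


Step 1: Convert Dh to meters: Dh = 141e-6 m
Step 2: Re = rho * v * Dh / mu
Re = 998 * 0.26 * 141e-6 / 0.0083
Re = 4.408
Since Re = 4.408 is below ~2300, the flow is laminar.


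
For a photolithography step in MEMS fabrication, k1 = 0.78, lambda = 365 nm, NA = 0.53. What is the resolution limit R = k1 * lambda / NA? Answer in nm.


Step 1: Identify values: k1 = 0.78, lambda = 365 nm, NA = 0.53
Step 2: R = k1 * lambda / NA
R = 0.78 * 365 / 0.53
R = 537.2 nm


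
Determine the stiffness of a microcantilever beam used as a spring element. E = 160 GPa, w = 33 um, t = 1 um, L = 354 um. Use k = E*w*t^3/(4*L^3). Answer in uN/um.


Step 1: Convert E to consistent units (1 GPa = 1000 uN/um^2).
E = 160 GPa = 160000 uN/um^2
Step 2: Compute t^3 = 1^3 = 1
Step 3: Compute L^3 = 354^3 = 44361864
Step 4: k = 160000 * 33 * 1 / (4 * 44361864)
k = 0.0298 uN/um


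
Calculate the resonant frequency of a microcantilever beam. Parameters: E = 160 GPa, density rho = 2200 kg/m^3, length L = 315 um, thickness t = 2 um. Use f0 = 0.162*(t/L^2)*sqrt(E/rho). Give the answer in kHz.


Step 1: Convert units to SI.
t_SI = 2e-6 m, L_SI = 315e-6 m
Step 2: Calculate sqrt(E/rho).
sqrt(160e9 / 2200) = 8528.03 m/s
Step 3: Compute f0.
f0 = 0.162 * 2e-6 / (315e-6)^2 * 8528.03 = 27846.6 Hz = 27.85 kHz


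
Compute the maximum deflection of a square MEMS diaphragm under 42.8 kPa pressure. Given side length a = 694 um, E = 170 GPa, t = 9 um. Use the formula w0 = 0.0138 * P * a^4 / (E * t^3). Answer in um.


Step 1: Convert pressure to compatible units (E is in GPa, so P in GPa).
P = 42.8 kPa = 42.8e-6 GPa
Step 2: Compute numerator: 0.0138 * P * a^4.
a^4 = 694^4 = 231973236496
numerator = 0.0138 * 42.8e-6 * 231973236496 = 1.370127e+05
Step 3: Compute denominator: E * t^3 = 170 * 9^3 = 123930
Step 4: w0 = numerator / denominator = 1.370127e+05 / 123930 = 1.1056 um


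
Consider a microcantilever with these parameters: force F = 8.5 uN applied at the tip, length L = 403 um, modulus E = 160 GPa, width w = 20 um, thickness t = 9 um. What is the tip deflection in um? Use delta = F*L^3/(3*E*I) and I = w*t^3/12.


Step 1: Calculate the second moment of area.
I = w * t^3 / 12 = 20 * 9^3 / 12 = 1215.0 um^4
Step 2: Convert E to consistent units (1 GPa = 1000 uN/um^2).
E = 160 GPa = 160000 uN/um^2
Step 3: Calculate tip deflection.
delta = F * L^3 / (3 * E * I)
delta = 8.5 * 403^3 / (3 * 160000 * 1215.0)
delta = 0.9539 um


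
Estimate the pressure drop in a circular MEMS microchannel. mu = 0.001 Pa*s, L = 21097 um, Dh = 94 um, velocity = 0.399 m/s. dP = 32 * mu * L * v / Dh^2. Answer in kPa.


Step 1: Convert to SI: L = 21097e-6 m, Dh = 94e-6 m
Step 2: dP = 32 * 0.001 * 21097e-6 * 0.399 / (94e-6)^2
Step 3: dP = 30485.12 Pa
Step 4: Convert to kPa: dP = 30.49 kPa


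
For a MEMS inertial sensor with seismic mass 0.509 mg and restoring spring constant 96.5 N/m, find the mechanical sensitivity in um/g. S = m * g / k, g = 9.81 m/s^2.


Step 1: Convert mass: m = 0.509 mg = 5.09e-07 kg
Step 2: S = m * g / k = 5.09e-07 * 9.81 / 96.5
Step 3: S = 5.17e-08 m/g
Step 4: Convert to um/g: S = 0.052 um/g


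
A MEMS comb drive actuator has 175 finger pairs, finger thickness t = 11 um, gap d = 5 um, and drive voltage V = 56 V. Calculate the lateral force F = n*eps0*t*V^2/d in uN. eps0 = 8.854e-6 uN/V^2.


Step 1: Parameters: n=175, eps0=8.854e-6 uN/V^2, t=11 um, V=56 V, d=5 um
Step 2: V^2 = 3136
Step 3: F = 175 * 8.854e-6 * 11 * 3136 / 5
F = 10.69 uN


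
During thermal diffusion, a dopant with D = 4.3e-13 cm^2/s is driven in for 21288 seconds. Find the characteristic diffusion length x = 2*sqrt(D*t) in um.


Step 1: Compute D*t = 4.3e-13 * 21288 = 9.15384e-09 cm^2
Step 2: sqrt(D*t) = 9.56757e-05 cm
Step 3: x = 2 * 9.56757e-05 cm = 1.913514e-04 cm
Step 4: Convert to um (1 cm = 1e4 um): x = 1.914 um


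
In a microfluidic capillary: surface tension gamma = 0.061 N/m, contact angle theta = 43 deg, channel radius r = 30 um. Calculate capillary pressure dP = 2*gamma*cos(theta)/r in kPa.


Step 1: cos(43 deg) = 0.7314
Step 2: Convert r to m: r = 30e-6 m
Step 3: dP = 2 * 0.061 * 0.7314 / 30e-6 = 2974.4 Pa
Step 4: Convert Pa to kPa (divide by 1000).
dP = 2.97 kPa


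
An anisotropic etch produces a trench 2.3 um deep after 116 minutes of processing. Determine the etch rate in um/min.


Step 1: Etch rate = depth / time
Step 2: rate = 2.3 / 116
rate = 0.02 um/min


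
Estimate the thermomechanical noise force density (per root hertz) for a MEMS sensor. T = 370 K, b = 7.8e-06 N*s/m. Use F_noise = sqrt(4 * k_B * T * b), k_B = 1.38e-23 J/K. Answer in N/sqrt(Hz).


Step 1: Compute 4 * k_B * T * b
= 4 * 1.38e-23 * 370 * 7.8e-06
= 1.5931e-25 N^2/Hz
Step 2: F_noise = sqrt(1.5931e-25)
F_noise = 3.99e-13 N/sqrt(Hz)


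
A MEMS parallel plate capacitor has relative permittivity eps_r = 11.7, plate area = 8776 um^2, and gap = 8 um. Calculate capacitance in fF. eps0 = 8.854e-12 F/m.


Step 1: Convert area to m^2: A = 8776e-12 m^2
Step 2: Convert gap to m: d = 8e-6 m
Step 3: C = eps0 * eps_r * A / d
C = 8.854e-12 * 11.7 * 8776e-12 / 8e-6
Step 4: Convert to fF (multiply by 1e15).
C = 113.64 fF


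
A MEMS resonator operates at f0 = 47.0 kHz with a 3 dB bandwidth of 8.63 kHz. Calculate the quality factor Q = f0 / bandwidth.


Step 1: Q = f0 / bandwidth
Step 2: Q = 47.0 / 8.63
Q = 5.4


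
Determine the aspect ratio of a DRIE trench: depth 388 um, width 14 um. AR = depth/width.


Step 1: AR = depth / width
Step 2: AR = 388 / 14
AR = 27.7


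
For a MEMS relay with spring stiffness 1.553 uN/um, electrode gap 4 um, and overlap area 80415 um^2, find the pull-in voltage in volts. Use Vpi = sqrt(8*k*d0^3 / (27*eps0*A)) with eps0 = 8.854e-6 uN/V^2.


Step 1: Compute numerator: 8 * k * d0^3 = 8 * 1.553 * 4^3 = 795.136
Step 2: Compute denominator: 27 * eps0 * A = 27 * 8.854e-6 * 80415 = 19.223849
Step 3: Vpi = sqrt(795.136 / 19.223849)
Vpi = 6.43 V


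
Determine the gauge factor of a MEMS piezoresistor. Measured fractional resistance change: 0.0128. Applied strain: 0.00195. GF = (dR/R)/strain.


Step 1: Identify values.
dR/R = 0.0128, strain = 0.00195
Step 2: GF = (dR/R) / strain = 0.0128 / 0.00195
GF = 6.6


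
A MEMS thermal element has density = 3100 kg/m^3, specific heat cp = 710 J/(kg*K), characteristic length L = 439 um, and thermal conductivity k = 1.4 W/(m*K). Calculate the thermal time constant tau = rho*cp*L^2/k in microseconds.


Step 1: Convert L to m: L = 439e-6 m
Step 2: L^2 = (439e-6)^2 = 1.92721e-07 m^2
Step 3: tau = 3100 * 710 * 1.92721e-07 / 1.4 = 3.0298494357e-01 s
Step 4: Convert to microseconds (multiply by 1e6).
tau = 302984.944 us


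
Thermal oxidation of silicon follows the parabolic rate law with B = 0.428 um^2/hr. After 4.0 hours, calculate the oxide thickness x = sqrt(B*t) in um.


Step 1: Compute B*t = 0.428 * 4.0 = 1.712
Step 2: x = sqrt(1.712)
x = 1.308 um


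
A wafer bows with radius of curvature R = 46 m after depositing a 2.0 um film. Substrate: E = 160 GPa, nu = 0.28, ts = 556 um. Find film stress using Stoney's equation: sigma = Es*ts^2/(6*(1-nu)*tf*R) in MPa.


Step 1: Compute numerator: Es * ts^2 = 160 * 556^2 = 49461760 (GPa*um^2)
Step 2: Compute denominator (R in um): 6*(1-nu)*tf*R = 6*0.72*2.0*46e6 = 397440000.0 (um^2)
Step 3: sigma (GPa) = 49461760 / 397440000.0 = 1.24451e-01 GPa
Step 4: Convert to MPa (x1000): sigma = 124.5 MPa


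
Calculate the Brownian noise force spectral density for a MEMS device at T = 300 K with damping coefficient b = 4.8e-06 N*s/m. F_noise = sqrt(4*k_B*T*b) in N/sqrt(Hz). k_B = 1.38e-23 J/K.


Step 1: Compute 4 * k_B * T * b
= 4 * 1.38e-23 * 300 * 4.8e-06
= 7.9488e-26 N^2/Hz
Step 2: F_noise = sqrt(7.9488e-26)
F_noise = 2.82e-13 N/sqrt(Hz)


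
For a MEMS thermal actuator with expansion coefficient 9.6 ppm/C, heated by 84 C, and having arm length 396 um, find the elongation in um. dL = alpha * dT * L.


Step 1: Convert CTE: alpha = 9.6 ppm/C = 9.6e-6 /C
Step 2: dL = 9.6e-6 * 84 * 396
dL = 0.3193 um


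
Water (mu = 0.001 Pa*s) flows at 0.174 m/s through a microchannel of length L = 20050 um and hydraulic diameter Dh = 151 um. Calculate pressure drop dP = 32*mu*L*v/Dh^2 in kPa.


Step 1: Convert to SI: L = 20050e-6 m, Dh = 151e-6 m
Step 2: dP = 32 * 0.001 * 20050e-6 * 0.174 / (151e-6)^2
Step 3: dP = 4896.21 Pa
Step 4: Convert to kPa: dP = 4.9 kPa


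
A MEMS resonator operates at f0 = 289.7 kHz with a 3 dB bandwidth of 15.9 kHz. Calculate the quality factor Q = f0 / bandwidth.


Step 1: Q = f0 / bandwidth
Step 2: Q = 289.7 / 15.9
Q = 18.2


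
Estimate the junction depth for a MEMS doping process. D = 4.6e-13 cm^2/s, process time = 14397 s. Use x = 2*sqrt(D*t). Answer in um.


Step 1: Compute D*t = 4.6e-13 * 14397 = 6.62262e-09 cm^2
Step 2: sqrt(D*t) = 8.13795e-05 cm
Step 3: x = 2 * 8.13795e-05 cm = 1.62759e-04 cm
Step 4: Convert to um (1 cm = 1e4 um): x = 1.628 um


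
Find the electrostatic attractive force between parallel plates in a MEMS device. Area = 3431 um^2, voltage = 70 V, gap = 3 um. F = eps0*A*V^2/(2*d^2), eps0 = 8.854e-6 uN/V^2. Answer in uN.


Step 1: Identify parameters.
eps0 = 8.854e-6 uN/V^2, A = 3431 um^2, V = 70 V, d = 3 um
Step 2: Compute V^2 = 70^2 = 4900
Step 3: Compute d^2 = 3^2 = 9
Step 4: F = 0.5 * 8.854e-6 * 3431 * 4900 / 9
F = 8.27 uN


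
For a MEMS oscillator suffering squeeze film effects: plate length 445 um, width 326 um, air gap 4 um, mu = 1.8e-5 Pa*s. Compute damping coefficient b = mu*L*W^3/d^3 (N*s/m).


Step 1: Convert to SI.
L = 445e-6 m, W = 326e-6 m, d = 4e-6 m
Step 2: W^3 = (326e-6)^3 = 3.46e-11 m^3
Step 3: d^3 = (4e-6)^3 = 6.40e-17 m^3
Step 4: b = 1.8e-5 * 445e-6 * 3.46e-11 / 6.40e-17
b = 4.34e-03 N*s/m


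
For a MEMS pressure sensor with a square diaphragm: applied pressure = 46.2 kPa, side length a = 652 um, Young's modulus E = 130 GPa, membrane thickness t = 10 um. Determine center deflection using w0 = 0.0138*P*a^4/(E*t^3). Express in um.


Step 1: Convert pressure to compatible units (E is in GPa, so P in GPa).
P = 46.2 kPa = 46.2e-6 GPa
Step 2: Compute numerator: 0.0138 * P * a^4.
a^4 = 652^4 = 180713410816
numerator = 0.0138 * 46.2e-6 * 180713410816 = 1.15216e+05
Step 3: Compute denominator: E * t^3 = 130 * 10^3 = 130000
Step 4: w0 = numerator / denominator = 1.15216e+05 / 130000 = 0.8863 um


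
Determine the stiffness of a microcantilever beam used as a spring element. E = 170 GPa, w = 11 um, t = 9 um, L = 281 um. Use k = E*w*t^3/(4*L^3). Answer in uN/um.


Step 1: Convert E to consistent units (1 GPa = 1000 uN/um^2).
E = 170 GPa = 170000 uN/um^2
Step 2: Compute t^3 = 9^3 = 729
Step 3: Compute L^3 = 281^3 = 22188041
Step 4: k = 170000 * 11 * 729 / (4 * 22188041)
k = 15.36 uN/um


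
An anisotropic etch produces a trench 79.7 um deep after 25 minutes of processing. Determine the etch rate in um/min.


Step 1: Etch rate = depth / time
Step 2: rate = 79.7 / 25
rate = 3.188 um/min


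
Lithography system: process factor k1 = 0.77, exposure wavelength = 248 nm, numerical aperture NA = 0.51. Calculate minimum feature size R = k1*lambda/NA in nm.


Step 1: Identify values: k1 = 0.77, lambda = 248 nm, NA = 0.51
Step 2: R = k1 * lambda / NA
R = 0.77 * 248 / 0.51
R = 374.4 nm


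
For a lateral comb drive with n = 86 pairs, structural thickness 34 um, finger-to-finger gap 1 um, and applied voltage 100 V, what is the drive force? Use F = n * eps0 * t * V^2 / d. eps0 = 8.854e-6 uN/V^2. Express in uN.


Step 1: Parameters: n=86, eps0=8.854e-6 uN/V^2, t=34 um, V=100 V, d=1 um
Step 2: V^2 = 10000
Step 3: F = 86 * 8.854e-6 * 34 * 10000 / 1
F = 258.891 uN


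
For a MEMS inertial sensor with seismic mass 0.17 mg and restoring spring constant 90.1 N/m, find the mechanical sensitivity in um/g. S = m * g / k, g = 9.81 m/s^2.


Step 1: Convert mass: m = 0.17 mg = 1.70e-07 kg
Step 2: S = m * g / k = 1.70e-07 * 9.81 / 90.1
Step 3: S = 1.85e-08 m/g
Step 4: Convert to um/g: S = 0.019 um/g


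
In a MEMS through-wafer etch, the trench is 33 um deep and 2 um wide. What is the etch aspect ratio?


Step 1: AR = depth / width
Step 2: AR = 33 / 2
AR = 16.5


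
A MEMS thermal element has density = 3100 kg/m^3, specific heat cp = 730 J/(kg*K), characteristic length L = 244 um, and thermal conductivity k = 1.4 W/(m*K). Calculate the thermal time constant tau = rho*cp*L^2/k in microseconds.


Step 1: Convert L to m: L = 244e-6 m
Step 2: L^2 = (244e-6)^2 = 5.9536e-08 m^2
Step 3: tau = 3100 * 730 * 5.9536e-08 / 1.4 = 9.623569143e-02 s
Step 4: Convert to microseconds (multiply by 1e6).
tau = 96235.691 us


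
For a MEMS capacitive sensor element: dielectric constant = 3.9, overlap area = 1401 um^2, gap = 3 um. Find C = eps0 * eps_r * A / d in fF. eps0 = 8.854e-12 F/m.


Step 1: Convert area to m^2: A = 1401e-12 m^2
Step 2: Convert gap to m: d = 3e-6 m
Step 3: C = eps0 * eps_r * A / d
C = 8.854e-12 * 3.9 * 1401e-12 / 3e-6
Step 4: Convert to fF (multiply by 1e15).
C = 16.13 fF


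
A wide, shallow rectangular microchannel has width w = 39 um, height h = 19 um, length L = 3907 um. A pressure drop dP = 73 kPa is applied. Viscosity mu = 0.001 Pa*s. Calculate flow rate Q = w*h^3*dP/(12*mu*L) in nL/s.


Step 1: Convert all dimensions to SI (meters).
w = 39e-6 m, h = 19e-6 m, L = 3907e-6 m, dP = 73e3 Pa
Step 2: Q = w * h^3 * dP / (12 * mu * L)
Q = 39e-6 * (19e-6)^3 * 73e3 / (12 * 0.001 * 3907e-6) = 4.1650825e-10 m^3/s
Step 3: Convert Q from m^3/s to nL/s (1 m^3 = 1e12 nL, so multiply by 1e12).
Q = 416.508 nL/s


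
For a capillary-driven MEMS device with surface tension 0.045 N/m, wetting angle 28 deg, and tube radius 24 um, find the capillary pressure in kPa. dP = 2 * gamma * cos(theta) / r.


Step 1: cos(28 deg) = 0.8829
Step 2: Convert r to m: r = 24e-6 m
Step 3: dP = 2 * 0.045 * 0.8829 / 24e-6 = 3310.9 Pa
Step 4: Convert Pa to kPa (divide by 1000).
dP = 3.31 kPa


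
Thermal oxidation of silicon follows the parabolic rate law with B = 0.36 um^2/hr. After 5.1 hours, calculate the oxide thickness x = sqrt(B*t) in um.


Step 1: Compute B*t = 0.36 * 5.1 = 1.836
Step 2: x = sqrt(1.836)
x = 1.355 um


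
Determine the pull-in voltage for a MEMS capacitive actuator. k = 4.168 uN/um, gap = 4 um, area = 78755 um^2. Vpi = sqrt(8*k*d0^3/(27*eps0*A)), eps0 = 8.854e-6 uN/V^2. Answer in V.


Step 1: Compute numerator: 8 * k * d0^3 = 8 * 4.168 * 4^3 = 2134.016
Step 2: Compute denominator: 27 * eps0 * A = 27 * 8.854e-6 * 78755 = 18.827013
Step 3: Vpi = sqrt(2134.016 / 18.827013)
Vpi = 10.65 V


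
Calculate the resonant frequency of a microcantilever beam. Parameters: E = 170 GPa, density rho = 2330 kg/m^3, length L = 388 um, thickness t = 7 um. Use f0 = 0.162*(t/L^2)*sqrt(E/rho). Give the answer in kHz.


Step 1: Convert units to SI.
t_SI = 7e-6 m, L_SI = 388e-6 m
Step 2: Calculate sqrt(E/rho).
sqrt(170e9 / 2330) = 8541.74 m/s
Step 3: Compute f0.
f0 = 0.162 * 7e-6 / (388e-6)^2 * 8541.74 = 64342.2 Hz = 64.34 kHz


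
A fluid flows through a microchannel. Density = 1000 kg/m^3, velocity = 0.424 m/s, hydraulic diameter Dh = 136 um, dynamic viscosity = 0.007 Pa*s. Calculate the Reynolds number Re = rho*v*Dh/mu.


Step 1: Convert Dh to meters: Dh = 136e-6 m
Step 2: Re = rho * v * Dh / mu
Re = 1000 * 0.424 * 136e-6 / 0.007
Re = 8.238


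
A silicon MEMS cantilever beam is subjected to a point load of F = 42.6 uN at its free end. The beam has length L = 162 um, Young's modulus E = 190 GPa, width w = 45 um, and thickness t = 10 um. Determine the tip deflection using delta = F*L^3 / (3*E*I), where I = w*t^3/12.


Step 1: Calculate the second moment of area.
I = w * t^3 / 12 = 45 * 10^3 / 12 = 3750.0 um^4
Step 2: Convert E to consistent units (1 GPa = 1000 uN/um^2).
E = 190 GPa = 190000 uN/um^2
Step 3: Calculate tip deflection.
delta = F * L^3 / (3 * E * I)
delta = 42.6 * 162^3 / (3 * 190000 * 3750.0)
delta = 0.0847 um


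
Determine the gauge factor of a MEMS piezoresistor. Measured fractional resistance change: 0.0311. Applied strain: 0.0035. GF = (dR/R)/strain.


Step 1: Identify values.
dR/R = 0.0311, strain = 0.0035
Step 2: GF = (dR/R) / strain = 0.0311 / 0.0035
GF = 8.9


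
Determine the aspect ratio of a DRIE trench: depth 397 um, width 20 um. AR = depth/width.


Step 1: AR = depth / width
Step 2: AR = 397 / 20
AR = 19.9


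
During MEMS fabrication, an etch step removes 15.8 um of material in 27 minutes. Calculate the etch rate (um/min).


Step 1: Etch rate = depth / time
Step 2: rate = 15.8 / 27
rate = 0.585 um/min


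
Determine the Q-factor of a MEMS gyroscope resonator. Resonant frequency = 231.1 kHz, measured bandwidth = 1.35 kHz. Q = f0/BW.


Step 1: Q = f0 / bandwidth
Step 2: Q = 231.1 / 1.35
Q = 171.2


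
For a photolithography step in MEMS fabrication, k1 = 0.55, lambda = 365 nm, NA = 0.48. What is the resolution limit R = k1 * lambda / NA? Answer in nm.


Step 1: Identify values: k1 = 0.55, lambda = 365 nm, NA = 0.48
Step 2: R = k1 * lambda / NA
R = 0.55 * 365 / 0.48
R = 418.2 nm


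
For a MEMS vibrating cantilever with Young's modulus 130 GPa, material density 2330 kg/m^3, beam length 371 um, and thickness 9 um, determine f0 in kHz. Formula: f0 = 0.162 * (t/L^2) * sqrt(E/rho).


Step 1: Convert units to SI.
t_SI = 9e-6 m, L_SI = 371e-6 m
Step 2: Calculate sqrt(E/rho).
sqrt(130e9 / 2330) = 7469.54 m/s
Step 3: Compute f0.
f0 = 0.162 * 9e-6 / (371e-6)^2 * 7469.54 = 79123.1 Hz = 79.12 kHz


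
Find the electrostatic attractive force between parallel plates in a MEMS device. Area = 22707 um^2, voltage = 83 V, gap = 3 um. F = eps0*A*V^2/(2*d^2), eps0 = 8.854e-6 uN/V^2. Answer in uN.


Step 1: Identify parameters.
eps0 = 8.854e-6 uN/V^2, A = 22707 um^2, V = 83 V, d = 3 um
Step 2: Compute V^2 = 83^2 = 6889
Step 3: Compute d^2 = 3^2 = 9
Step 4: F = 0.5 * 8.854e-6 * 22707 * 6889 / 9
F = 76.945 uN


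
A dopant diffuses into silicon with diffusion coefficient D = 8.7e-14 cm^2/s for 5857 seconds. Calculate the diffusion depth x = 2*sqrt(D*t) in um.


Step 1: Compute D*t = 8.7e-14 * 5857 = 5.09559e-10 cm^2
Step 2: sqrt(D*t) = 2.2573e-05 cm
Step 3: x = 2 * 2.2573e-05 cm = 4.5146e-05 cm
Step 4: Convert to um (1 cm = 1e4 um): x = 0.451 um


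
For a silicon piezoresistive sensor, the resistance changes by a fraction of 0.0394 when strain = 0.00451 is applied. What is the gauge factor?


Step 1: Identify values.
dR/R = 0.0394, strain = 0.00451
Step 2: GF = (dR/R) / strain = 0.0394 / 0.00451
GF = 8.7


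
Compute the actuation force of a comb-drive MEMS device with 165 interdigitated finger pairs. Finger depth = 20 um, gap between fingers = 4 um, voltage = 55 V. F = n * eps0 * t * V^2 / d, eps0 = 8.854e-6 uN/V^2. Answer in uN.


Step 1: Parameters: n=165, eps0=8.854e-6 uN/V^2, t=20 um, V=55 V, d=4 um
Step 2: V^2 = 3025
Step 3: F = 165 * 8.854e-6 * 20 * 3025 / 4
F = 22.096 uN


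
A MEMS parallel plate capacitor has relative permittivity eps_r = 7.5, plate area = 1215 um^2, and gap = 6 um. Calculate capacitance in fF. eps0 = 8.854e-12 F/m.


Step 1: Convert area to m^2: A = 1215e-12 m^2
Step 2: Convert gap to m: d = 6e-6 m
Step 3: C = eps0 * eps_r * A / d
C = 8.854e-12 * 7.5 * 1215e-12 / 6e-6
Step 4: Convert to fF (multiply by 1e15).
C = 13.45 fF


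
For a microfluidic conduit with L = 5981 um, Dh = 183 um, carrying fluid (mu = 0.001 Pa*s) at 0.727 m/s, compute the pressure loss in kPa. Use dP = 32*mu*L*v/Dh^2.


Step 1: Convert to SI: L = 5981e-6 m, Dh = 183e-6 m
Step 2: dP = 32 * 0.001 * 5981e-6 * 0.727 / (183e-6)^2
Step 3: dP = 4154.86 Pa
Step 4: Convert to kPa: dP = 4.15 kPa
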